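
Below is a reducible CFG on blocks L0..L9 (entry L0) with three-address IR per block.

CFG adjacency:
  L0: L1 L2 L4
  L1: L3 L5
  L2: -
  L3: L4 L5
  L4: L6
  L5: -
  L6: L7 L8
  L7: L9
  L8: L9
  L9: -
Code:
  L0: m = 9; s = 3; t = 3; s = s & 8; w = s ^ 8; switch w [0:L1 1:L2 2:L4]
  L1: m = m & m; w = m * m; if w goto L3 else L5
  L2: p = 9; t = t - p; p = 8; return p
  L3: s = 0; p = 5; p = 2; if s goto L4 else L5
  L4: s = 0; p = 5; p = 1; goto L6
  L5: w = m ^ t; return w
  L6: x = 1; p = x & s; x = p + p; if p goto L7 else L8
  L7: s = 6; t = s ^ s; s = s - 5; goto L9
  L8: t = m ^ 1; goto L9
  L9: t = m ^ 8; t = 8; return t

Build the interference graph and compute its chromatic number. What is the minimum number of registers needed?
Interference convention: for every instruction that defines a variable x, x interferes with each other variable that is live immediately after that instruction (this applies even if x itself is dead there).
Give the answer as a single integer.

Per-block:
  L0: def={m,s,t,w} ue=∅
  L1: def={m,w} ue={m}
  L2: def={p,t} ue={t}
  L3: def={p,s} ue=∅
  L4: def={p,s} ue=∅
  L5: def={w} ue={m,t}
  L6: def={p,x} ue={s}
  L7: def={s,t} ue=∅
  L8: def={t} ue={m}
  L9: def={t} ue={m}

Live sets:
  L0 li=∅ lo={m,t}
  L1 li={m,t} lo={m,t}
  L2 li={t} lo=∅
  L3 li={m,t} lo={m,t}
  L4 li={m} lo={m,s}
  L5 li={m,t} lo=∅
  L6 li={m,s} lo={m}
  L7 li={m} lo={m}
  L8 li={m} lo={m}
  L9 li={m} lo=∅

Interference:
  m: {p,s,t,w,x}
  p: {m,s,t,x}
  s: {m,p,t,x}
  t: {m,p,s,w}
  w: {m,t}
  x: {m,p,s}

Colouring:
  {m,p,s,t} pairwise interfere (4-clique) ⇒ χ ≥ 4
  assign m→R0 p→R1 s→R2 t→R3 w→R1 x→R3 — no edge inside a register ⇒ χ ≤ 4
  χ = 4

Answer: 4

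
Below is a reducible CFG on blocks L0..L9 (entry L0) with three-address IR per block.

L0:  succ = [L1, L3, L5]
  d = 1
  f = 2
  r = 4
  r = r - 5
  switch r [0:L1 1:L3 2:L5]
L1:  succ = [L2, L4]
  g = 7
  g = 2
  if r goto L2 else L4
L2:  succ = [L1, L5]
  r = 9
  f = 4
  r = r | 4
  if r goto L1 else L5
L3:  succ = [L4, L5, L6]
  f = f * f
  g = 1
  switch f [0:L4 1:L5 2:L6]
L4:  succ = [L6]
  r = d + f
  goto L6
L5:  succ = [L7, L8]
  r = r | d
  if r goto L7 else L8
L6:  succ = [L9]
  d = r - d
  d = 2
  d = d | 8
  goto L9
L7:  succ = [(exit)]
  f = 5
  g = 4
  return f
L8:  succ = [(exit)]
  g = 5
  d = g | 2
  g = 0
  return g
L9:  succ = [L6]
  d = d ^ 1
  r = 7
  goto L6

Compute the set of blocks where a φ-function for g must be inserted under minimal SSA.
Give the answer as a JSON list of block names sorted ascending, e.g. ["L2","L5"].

Answer: ["L1", "L4", "L5", "L6"]

Derivation:
idom tree: L1←L0 L2←L1 L3←L0 L4←L0 L5←L0 L6←L0 L7←L5 L8←L5 L9←L6
Dom∩ at merges:
  L1: preds {L0,L2}: {L0} ∩ {L0,L1,L2} = {L0}; idom=L0
  L4: preds {L1,L3}: {L0,L1} ∩ {L0,L3} = {L0}; idom=L0
  L5: preds {L0,L2,L3}: {L0} ∩ {L0,L1,L2} ∩ {L0,L3} = {L0}; idom=L0
  L6: preds {L3,L4,L9}: {L0,L3} ∩ {L0,L4} ∩ {L0,L6,L9} = {L0}; idom=L0

DF derivation:
  join L1 pred L0: · stop@L0
  join L1 pred L2: L2→L1 stop@L0
  join L4 pred L1: L1 stop@L0
  join L4 pred L3: L3 stop@L0
  join L5 pred L0: · stop@L0
  join L5 pred L2: L2→L1 stop@L0
  join L5 pred L3: L3 stop@L0
  join L6 pred L3: L3 stop@L0
  join L6 pred L4: L4 stop@L0
  join L6 pred L9: L9→L6 stop@L0
  DF(L0)=∅
  DF(L1)={L1,L4,L5}
  DF(L2)={L1,L5}
  DF(L3)={L4,L5,L6}
  DF(L4)={L6}
  DF(L5)=∅
  DF(L6)={L6}
  DF(L7)=∅
  DF(L8)=∅
  DF(L9)={L6}

φ for g: defs {L1,L3,L7,L8}
  DF⁺ = {L1,L4,L5,L6}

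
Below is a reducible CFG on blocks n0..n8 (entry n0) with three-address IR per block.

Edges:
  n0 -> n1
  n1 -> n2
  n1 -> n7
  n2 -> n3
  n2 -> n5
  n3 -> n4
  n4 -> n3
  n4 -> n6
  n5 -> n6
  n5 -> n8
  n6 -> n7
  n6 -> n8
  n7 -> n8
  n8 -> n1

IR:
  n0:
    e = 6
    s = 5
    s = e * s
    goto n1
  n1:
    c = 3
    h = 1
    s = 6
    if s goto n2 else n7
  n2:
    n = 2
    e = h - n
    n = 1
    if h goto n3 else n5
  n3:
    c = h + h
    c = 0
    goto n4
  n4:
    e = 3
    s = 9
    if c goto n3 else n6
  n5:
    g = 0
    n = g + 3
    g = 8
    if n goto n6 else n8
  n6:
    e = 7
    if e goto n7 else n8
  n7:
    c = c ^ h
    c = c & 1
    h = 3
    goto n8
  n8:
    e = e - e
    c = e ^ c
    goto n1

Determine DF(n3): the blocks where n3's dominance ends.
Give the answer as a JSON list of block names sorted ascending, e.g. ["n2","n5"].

idom tree: n1←n0 n2←n1 n3←n2 n4←n3 n5←n2 n6←n2 n7←n1 n8←n1
Dom∩ at merges:
  n1: preds {n0,n8}: {n0} ∩ {n0,n1,n8} = {n0}; idom=n0
  n3: preds {n2,n4}: {n0,n1,n2} ∩ {n0,n1,n2,n3,n4} = {n0,n1,n2}; idom=n2
  n6: preds {n4,n5}: {n0,n1,n2,n3,n4} ∩ {n0,n1,n2,n5} = {n0,n1,n2}; idom=n2
  n7: preds {n1,n6}: {n0,n1} ∩ {n0,n1,n2,n6} = {n0,n1}; idom=n1
  n8: preds {n5,n6,n7}: {n0,n1,n2,n5} ∩ {n0,n1,n2,n6} ∩ {n0,n1,n7} = {n0,n1}; idom=n1

Frontier:
  join n1 pred n0: · stop@n0
  join n1 pred n8: n8→n1 stop@n0
  join n3 pred n2: · stop@n2
  join n3 pred n4: n4→n3 stop@n2
  join n6 pred n4: n4→n3 stop@n2
  join n6 pred n5: n5 stop@n2
  join n7 pred n1: · stop@n1
  join n7 pred n6: n6→n2 stop@n1
  join n8 pred n5: n5→n2 stop@n1
  join n8 pred n6: n6→n2 stop@n1
  join n8 pred n7: n7 stop@n1
  DF(n0)=∅
  DF(n1)={n1}
  DF(n2)={n7,n8}
  DF(n3)={n3,n6}
  DF(n4)={n3,n6}
  DF(n5)={n6,n8}
  DF(n6)={n7,n8}
  DF(n7)={n8}
  DF(n8)={n1}

DF(n3) = ["n3", "n6"]

Answer: ["n3", "n6"]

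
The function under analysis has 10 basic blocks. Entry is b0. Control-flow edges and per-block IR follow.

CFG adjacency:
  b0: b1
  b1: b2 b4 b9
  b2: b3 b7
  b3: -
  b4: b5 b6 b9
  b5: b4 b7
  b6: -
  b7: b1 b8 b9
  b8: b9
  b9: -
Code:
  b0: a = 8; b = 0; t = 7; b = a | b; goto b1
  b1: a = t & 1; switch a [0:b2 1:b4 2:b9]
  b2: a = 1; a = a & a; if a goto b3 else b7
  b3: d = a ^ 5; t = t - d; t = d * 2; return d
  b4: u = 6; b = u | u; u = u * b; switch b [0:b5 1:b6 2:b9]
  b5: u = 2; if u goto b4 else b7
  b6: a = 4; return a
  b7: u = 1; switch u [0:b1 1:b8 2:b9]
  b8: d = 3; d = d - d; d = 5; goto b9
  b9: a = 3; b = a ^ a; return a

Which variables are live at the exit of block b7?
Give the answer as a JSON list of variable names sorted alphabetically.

Answer: ["t"]

Derivation:
Block summaries:
  b0: {a,b,t} / ∅
  b1: {a} / {t}
  b2: {a} / ∅
  b3: {d,t} / {a,t}
  b4: {b,u} / ∅
  b5: {u} / ∅
  b6: {a} / ∅
  b7: {u} / ∅
  b8: {d} / ∅
  b9: {a,b} / ∅

Live sets:
  live b0: ∅→{t}
  live b1: {t}→{t}
  live b2: {t}→{a,t}
  live b3: {a,t}→∅
  live b4: {t}→{t}
  live b5: {t}→{t}
  live b6: ∅→∅
  live b7: {t}→{t}
  live b8: ∅→∅
  live b9: ∅→∅

live-out(b7) = ["t"]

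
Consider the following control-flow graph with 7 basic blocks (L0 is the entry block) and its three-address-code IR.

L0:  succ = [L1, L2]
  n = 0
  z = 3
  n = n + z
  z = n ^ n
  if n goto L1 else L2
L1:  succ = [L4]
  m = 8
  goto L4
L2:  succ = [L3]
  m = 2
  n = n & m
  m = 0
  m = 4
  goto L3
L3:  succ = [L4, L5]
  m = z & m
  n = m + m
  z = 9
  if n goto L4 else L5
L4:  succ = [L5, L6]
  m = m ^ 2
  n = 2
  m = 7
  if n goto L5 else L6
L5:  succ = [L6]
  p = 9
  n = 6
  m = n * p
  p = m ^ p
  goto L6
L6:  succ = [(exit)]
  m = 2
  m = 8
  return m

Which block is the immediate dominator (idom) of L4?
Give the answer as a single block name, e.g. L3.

Answer: L0

Derivation:
idom tree: L1←L0 L2←L0 L3←L2 L4←L0 L5←L0 L6←L0
Join-block Dom:
  L4: preds {L1,L3}: {L0,L1} ∩ {L0,L2,L3} = {L0}; idom=L0
  L5: preds {L3,L4}: {L0,L2,L3} ∩ {L0,L4} = {L0}; idom=L0
  L6: preds {L4,L5}: {L0,L4} ∩ {L0,L5} = {L0}; idom=L0

idom(L4) = L0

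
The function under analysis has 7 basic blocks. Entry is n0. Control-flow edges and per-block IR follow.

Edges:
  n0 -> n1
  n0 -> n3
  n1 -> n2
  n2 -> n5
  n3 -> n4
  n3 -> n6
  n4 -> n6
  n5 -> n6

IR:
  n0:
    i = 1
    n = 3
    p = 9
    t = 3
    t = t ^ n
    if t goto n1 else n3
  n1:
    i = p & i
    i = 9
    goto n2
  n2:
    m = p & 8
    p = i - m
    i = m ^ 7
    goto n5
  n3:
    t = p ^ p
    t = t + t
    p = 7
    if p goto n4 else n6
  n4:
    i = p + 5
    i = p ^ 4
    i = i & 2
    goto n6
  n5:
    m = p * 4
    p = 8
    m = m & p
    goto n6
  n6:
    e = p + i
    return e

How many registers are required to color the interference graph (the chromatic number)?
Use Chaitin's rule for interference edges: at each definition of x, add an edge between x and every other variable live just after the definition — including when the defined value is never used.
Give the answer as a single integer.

Block summaries:
  n0: def={i,n,p,t} ue=∅
  n1: def={i} ue={i,p}
  n2: def={i,m,p} ue={i,p}
  n3: def={p,t} ue={p}
  n4: def={i} ue={p}
  n5: def={m,p} ue={p}
  n6: def={e} ue={i,p}

Live sets:
  live n0: ∅→{i,p}
  live n1: {i,p}→{i,p}
  live n2: {i,p}→{i,p}
  live n3: {i,p}→{i,p}
  live n4: {p}→{i,p}
  live n5: {i,p}→{i,p}
  live n6: {i,p}→∅

Interfere edges:
  e: ∅
  i: {m,n,p,t}
  m: {i,p}
  n: {i,p,t}
  p: {i,m,n,t}
  t: {i,n,p}

Registers:
  {i,n,p,t} pairwise interfere (4-clique) ⇒ χ ≥ 4
  4-colouring: r0={e,i}  r1={p}  r2={m,n}  r3={t}
  χ = 4

Answer: 4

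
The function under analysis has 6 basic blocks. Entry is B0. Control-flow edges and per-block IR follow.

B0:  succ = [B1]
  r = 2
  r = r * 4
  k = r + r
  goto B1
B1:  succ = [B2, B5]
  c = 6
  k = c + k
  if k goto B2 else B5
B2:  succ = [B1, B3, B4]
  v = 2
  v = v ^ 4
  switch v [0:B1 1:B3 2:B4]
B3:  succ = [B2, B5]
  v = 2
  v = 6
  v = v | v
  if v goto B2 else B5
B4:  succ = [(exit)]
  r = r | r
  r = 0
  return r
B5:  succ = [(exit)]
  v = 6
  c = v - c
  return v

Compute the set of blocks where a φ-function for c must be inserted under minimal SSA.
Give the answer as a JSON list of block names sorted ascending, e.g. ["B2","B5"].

idom tree: B1←B0 B2←B1 B3←B2 B4←B2 B5←B1
Dom∩ at merges:
  B1: preds {B0,B2}: {B0} ∩ {B0,B1,B2} = {B0}; idom=B0
  B2: preds {B1,B3}: {B0,B1} ∩ {B0,B1,B2,B3} = {B0,B1}; idom=B1
  B5: preds {B1,B3}: {B0,B1} ∩ {B0,B1,B2,B3} = {B0,B1}; idom=B1

DF walk-up:
  B1←B0: walk · to B0
  B1←B2: walk B2→B1 to B0
  B2←B1: walk · to B1
  B2←B3: walk B3→B2 to B1
  B5←B1: walk · to B1
  B5←B3: walk B3→B2 to B1
  B0: DF=∅
  B1: DF={B1}
  B2: DF={B1,B2,B5}
  B3: DF={B2,B5}
  B4: DF=∅
  B5: DF=∅

φ for c: defs {B1,B5}
  DF⁺ = {B1}

Answer: ["B1"]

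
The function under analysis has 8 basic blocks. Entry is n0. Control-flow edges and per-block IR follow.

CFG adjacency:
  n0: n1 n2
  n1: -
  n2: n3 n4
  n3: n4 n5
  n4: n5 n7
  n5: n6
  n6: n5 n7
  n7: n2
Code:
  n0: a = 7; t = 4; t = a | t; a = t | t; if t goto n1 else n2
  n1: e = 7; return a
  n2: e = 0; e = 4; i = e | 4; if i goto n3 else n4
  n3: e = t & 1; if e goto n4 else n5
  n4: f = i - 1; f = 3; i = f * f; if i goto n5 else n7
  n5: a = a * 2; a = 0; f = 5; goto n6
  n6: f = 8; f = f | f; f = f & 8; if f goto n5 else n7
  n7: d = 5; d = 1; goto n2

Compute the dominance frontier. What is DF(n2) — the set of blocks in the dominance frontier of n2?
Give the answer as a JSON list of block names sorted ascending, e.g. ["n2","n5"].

idom tree: n1←n0 n2←n0 n3←n2 n4←n2 n5←n2 n6←n5 n7←n2
Dom at joins:
  n2: preds {n0,n7}: {n0} ∩ {n0,n2,n7} = {n0}; idom=n0
  n4: preds {n2,n3}: {n0,n2} ∩ {n0,n2,n3} = {n0,n2}; idom=n2
  n5: preds {n3,n4,n6}: {n0,n2,n3} ∩ {n0,n2,n4} ∩ {n0,n2,n5,n6} = {n0,n2}; idom=n2
  n7: preds {n4,n6}: {n0,n2,n4} ∩ {n0,n2,n5,n6} = {n0,n2}; idom=n2

DF derivation:
  join n2 pred n0: · stop@n0
  join n2 pred n7: n7→n2 stop@n0
  join n4 pred n2: · stop@n2
  join n4 pred n3: n3 stop@n2
  join n5 pred n3: n3 stop@n2
  join n5 pred n4: n4 stop@n2
  join n5 pred n6: n6→n5 stop@n2
  join n7 pred n4: n4 stop@n2
  join n7 pred n6: n6→n5 stop@n2
  DF(n0)=∅
  DF(n1)=∅
  DF(n2)={n2}
  DF(n3)={n4,n5}
  DF(n4)={n5,n7}
  DF(n5)={n5,n7}
  DF(n6)={n5,n7}
  DF(n7)={n2}

DF(n2) = ["n2"]

Answer: ["n2"]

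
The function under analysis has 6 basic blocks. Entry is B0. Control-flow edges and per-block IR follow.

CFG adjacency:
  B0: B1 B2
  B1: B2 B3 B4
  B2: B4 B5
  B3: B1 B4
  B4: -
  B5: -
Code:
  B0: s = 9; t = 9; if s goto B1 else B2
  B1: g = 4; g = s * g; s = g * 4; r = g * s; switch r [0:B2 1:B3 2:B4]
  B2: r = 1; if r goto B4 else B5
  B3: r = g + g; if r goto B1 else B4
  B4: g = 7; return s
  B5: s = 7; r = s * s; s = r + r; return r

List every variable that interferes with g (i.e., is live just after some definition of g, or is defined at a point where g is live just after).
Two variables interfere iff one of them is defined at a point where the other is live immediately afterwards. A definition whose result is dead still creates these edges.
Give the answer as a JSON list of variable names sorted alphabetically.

def/use:
  B0: {s,t} / ∅
  B1: {g,r,s} / {s}
  B2: {r} / ∅
  B3: {r} / {g}
  B4: {g} / {s}
  B5: {r,s} / ∅

Live sets:
  B0 li=∅ lo={s}
  B1 li={s} lo={g,s}
  B2 li={s} lo={s}
  B3 li={g,s} lo={s}
  B4 li={s} lo=∅
  B5 li=∅ lo=∅

Interfere edges:
  g — {r,s}
  r — {g,s}
  s — {g,r,t}
  t — {s}

N(g) = ["r", "s"]

Answer: ["r", "s"]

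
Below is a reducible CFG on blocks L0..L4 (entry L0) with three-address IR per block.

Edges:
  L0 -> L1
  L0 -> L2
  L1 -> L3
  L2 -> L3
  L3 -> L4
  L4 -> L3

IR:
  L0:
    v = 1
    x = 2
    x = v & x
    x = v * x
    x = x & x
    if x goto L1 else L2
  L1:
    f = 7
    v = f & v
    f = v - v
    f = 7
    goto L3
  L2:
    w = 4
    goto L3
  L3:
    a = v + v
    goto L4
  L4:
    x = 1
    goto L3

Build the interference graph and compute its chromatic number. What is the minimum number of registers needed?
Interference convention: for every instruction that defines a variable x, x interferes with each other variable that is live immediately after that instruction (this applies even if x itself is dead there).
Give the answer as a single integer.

Block summaries:
  L0 def {v,x} use ∅
  L1 def {f,v} use {v}
  L2 def {w} use ∅
  L3 def {a} use {v}
  L4 def {x} use ∅

Live sets:
  L0 li=∅ lo={v}
  L1 li={v} lo={v}
  L2 li={v} lo={v}
  L3 li={v} lo={v}
  L4 li={v} lo={v}

Interfere edges:
  a — {v}
  f — {v}
  v — {a,f,w,x}
  w — {v}
  x — {v}

Colouring:
  clique {a,v} ⇒ need ≥ 2
  2-colouring: c0={v}  c1={a,f,w,x}
  χ = 2

Answer: 2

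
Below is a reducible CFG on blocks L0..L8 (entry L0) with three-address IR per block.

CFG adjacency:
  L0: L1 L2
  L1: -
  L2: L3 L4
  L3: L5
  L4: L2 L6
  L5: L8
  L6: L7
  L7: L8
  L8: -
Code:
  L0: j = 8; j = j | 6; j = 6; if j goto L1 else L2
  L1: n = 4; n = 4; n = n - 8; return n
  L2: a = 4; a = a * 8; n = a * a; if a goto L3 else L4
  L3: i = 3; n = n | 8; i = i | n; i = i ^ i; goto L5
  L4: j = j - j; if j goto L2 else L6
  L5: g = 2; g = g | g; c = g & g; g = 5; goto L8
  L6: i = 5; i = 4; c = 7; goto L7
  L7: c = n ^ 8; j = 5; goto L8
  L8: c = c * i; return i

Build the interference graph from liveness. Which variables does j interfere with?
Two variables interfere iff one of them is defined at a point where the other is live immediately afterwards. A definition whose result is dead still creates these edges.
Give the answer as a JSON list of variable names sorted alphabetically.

Per-block:
  L0 def {j} use ∅
  L1 def {n} use ∅
  L2 def {a,n} use ∅
  L3 def {i,n} use {n}
  L4 def {j} use {j}
  L5 def {c,g} use ∅
  L6 def {c,i} use ∅
  L7 def {c,j} use {n}
  L8 def {c} use {c,i}

Liveness:
  live L0: ∅→{j}
  live L1: ∅→∅
  live L2: {j}→{j,n}
  live L3: {n}→{i}
  live L4: {j,n}→{j,n}
  live L5: {i}→{c,i}
  live L6: {n}→{i,n}
  live L7: {i,n}→{c,i}
  live L8: {c,i}→∅

Interfere edges:
  a: {j,n}
  c: {g,i,j,n}
  g: {c,i}
  i: {c,g,j,n}
  j: {a,c,i,n}
  n: {a,c,i,j}

N(j) = ["a", "c", "i", "n"]

Answer: ["a", "c", "i", "n"]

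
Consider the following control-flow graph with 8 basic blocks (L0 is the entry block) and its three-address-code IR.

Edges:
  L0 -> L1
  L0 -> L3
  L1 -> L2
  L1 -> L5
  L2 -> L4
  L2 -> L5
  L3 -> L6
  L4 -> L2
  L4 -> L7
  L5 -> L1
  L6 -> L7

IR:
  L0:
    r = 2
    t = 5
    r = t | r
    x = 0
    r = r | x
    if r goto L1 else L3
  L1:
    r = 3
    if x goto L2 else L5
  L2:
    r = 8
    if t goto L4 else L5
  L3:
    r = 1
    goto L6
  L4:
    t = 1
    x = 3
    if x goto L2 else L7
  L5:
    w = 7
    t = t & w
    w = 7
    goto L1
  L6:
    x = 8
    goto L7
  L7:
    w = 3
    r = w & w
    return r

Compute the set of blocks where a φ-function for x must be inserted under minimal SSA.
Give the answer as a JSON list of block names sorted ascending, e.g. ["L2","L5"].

idom tree: L1←L0 L2←L1 L3←L0 L4←L2 L5←L1 L6←L3 L7←L0
Dom at joins:
  L1: preds {L0,L5}: {L0} ∩ {L0,L1,L5} = {L0}; idom=L0
  L2: preds {L1,L4}: {L0,L1} ∩ {L0,L1,L2,L4} = {L0,L1}; idom=L1
  L5: preds {L1,L2}: {L0,L1} ∩ {L0,L1,L2} = {L0,L1}; idom=L1
  L7: preds {L4,L6}: {L0,L1,L2,L4} ∩ {L0,L3,L6} = {L0}; idom=L0

Frontier:
  join L1 pred L0: · stop@L0
  join L1 pred L5: L5→L1 stop@L0
  join L2 pred L1: · stop@L1
  join L2 pred L4: L4→L2 stop@L1
  join L5 pred L1: · stop@L1
  join L5 pred L2: L2 stop@L1
  join L7 pred L4: L4→L2→L1 stop@L0
  join L7 pred L6: L6→L3 stop@L0
  DF(L0)=∅
  DF(L1)={L1,L7}
  DF(L2)={L2,L5,L7}
  DF(L3)={L7}
  DF(L4)={L2,L7}
  DF(L5)={L1}
  DF(L6)={L7}
  DF(L7)=∅

φ for x: defs {L0,L4,L6}
  DF⁺ = {L1,L2,L5,L7}

Answer: ["L1", "L2", "L5", "L7"]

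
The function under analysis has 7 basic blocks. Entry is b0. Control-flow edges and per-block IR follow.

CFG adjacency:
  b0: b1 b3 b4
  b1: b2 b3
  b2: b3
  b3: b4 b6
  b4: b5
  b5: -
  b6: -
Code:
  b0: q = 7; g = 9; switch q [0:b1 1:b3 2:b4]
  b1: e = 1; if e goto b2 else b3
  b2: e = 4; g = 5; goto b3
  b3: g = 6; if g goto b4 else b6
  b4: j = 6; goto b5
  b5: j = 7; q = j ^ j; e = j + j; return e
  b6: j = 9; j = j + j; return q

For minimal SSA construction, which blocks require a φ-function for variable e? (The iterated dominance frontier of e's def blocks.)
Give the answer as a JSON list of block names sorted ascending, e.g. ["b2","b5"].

Answer: ["b3", "b4"]

Analysis:
idom tree: b1←b0 b2←b1 b3←b0 b4←b0 b5←b4 b6←b3
Dom at joins:
  b3: preds {b0,b1,b2}: {b0} ∩ {b0,b1} ∩ {b0,b1,b2} = {b0}; idom=b0
  b4: preds {b0,b3}: {b0} ∩ {b0,b3} = {b0}; idom=b0

DF walk-up:
  b3←b0: walk · to b0
  b3←b1: walk b1 to b0
  b3←b2: walk b2→b1 to b0
  b4←b0: walk · to b0
  b4←b3: walk b3 to b0
  b0: DF=∅
  b1: DF={b3}
  b2: DF={b3}
  b3: DF={b4}
  b4: DF=∅
  b5: DF=∅
  b6: DF=∅

φ for e: defs {b1,b2,b5}
  DF⁺ = {b3,b4}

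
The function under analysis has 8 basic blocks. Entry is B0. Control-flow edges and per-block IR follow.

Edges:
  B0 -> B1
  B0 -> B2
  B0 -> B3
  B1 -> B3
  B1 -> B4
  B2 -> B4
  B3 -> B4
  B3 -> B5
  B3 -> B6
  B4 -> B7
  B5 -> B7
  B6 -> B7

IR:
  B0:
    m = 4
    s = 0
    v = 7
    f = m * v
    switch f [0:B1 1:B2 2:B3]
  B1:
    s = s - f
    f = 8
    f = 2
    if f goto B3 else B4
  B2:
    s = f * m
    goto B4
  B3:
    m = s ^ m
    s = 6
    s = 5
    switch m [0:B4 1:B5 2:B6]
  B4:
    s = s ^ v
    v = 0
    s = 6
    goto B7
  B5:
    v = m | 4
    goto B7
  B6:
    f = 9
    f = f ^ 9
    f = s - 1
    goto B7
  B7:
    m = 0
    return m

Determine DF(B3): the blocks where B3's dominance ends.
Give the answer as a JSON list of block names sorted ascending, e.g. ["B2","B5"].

Answer: ["B4", "B7"]

Derivation:
idom tree: B1←B0 B2←B0 B3←B0 B4←B0 B5←B3 B6←B3 B7←B0
Join-block Dom:
  B3: preds {B0,B1}: {B0} ∩ {B0,B1} = {B0}; idom=B0
  B4: preds {B1,B2,B3}: {B0,B1} ∩ {B0,B2} ∩ {B0,B3} = {B0}; idom=B0
  B7: preds {B4,B5,B6}: {B0,B4} ∩ {B0,B3,B5} ∩ {B0,B3,B6} = {B0}; idom=B0

DF derivation:
  B3←B0: walk · to B0
  B3←B1: walk B1 to B0
  B4←B1: walk B1 to B0
  B4←B2: walk B2 to B0
  B4←B3: walk B3 to B0
  B7←B4: walk B4 to B0
  B7←B5: walk B5→B3 to B0
  B7←B6: walk B6→B3 to B0
  B0 → ∅
  B1 → {B3,B4}
  B2 → {B4}
  B3 → {B4,B7}
  B4 → {B7}
  B5 → {B7}
  B6 → {B7}
  B7 → ∅

DF(B3) = ["B4", "B7"]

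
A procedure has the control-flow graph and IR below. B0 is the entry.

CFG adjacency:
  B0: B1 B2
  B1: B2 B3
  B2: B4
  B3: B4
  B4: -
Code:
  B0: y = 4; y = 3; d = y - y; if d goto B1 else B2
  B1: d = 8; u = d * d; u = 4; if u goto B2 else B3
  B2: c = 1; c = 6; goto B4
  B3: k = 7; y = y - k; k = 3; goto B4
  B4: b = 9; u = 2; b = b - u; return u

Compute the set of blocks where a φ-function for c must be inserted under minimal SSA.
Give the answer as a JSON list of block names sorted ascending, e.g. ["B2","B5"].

Answer: ["B4"]

Analysis:
idom tree: B1←B0 B2←B0 B3←B1 B4←B0
Dom at joins:
  B2: preds {B0,B1}: {B0} ∩ {B0,B1} = {B0}; idom=B0
  B4: preds {B2,B3}: {B0,B2} ∩ {B0,B1,B3} = {B0}; idom=B0

Frontier:
  join B2 pred B0: · stop@B0
  join B2 pred B1: B1 stop@B0
  join B4 pred B2: B2 stop@B0
  join B4 pred B3: B3→B1 stop@B0
  B0 → ∅
  B1 → {B2,B4}
  B2 → {B4}
  B3 → {B4}
  B4 → ∅

φ for c: defs {B2}
  DF⁺ = {B4}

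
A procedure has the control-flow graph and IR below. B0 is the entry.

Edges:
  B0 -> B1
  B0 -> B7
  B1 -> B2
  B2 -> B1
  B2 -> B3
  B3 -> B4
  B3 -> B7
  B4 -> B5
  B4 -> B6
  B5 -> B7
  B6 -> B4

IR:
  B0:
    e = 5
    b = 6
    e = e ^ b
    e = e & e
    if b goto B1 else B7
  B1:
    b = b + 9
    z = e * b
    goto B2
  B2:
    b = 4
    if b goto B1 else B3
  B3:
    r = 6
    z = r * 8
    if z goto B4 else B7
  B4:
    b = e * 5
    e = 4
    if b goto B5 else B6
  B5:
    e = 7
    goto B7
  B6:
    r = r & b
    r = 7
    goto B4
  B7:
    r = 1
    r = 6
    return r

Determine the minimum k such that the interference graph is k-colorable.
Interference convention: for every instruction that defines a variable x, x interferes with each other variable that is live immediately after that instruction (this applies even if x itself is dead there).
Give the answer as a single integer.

Block summaries:
  B0: def={b,e} ue=∅
  B1: def={b,z} ue={b,e}
  B2: def={b} ue=∅
  B3: def={r,z} ue=∅
  B4: def={b,e} ue={e}
  B5: def={e} ue=∅
  B6: def={r} ue={b,r}
  B7: def={r} ue=∅

Live sets:
  B0 li=∅ lo={b,e}
  B1 li={b,e} lo={e}
  B2 li={e} lo={b,e}
  B3 li={e} lo={e,r}
  B4 li={e,r} lo={b,e,r}
  B5 li=∅ lo=∅
  B6 li={b,e,r} lo={e,r}
  B7 li=∅ lo=∅

Interfere edges:
  b↔{e,r}
  e↔{b,r,z}
  r↔{b,e,z}
  z↔{e,r}

Chromatic number:
  lower bound: {b,e,r} mutually conflict ⇒ χ ≥ 3
  3-colouring: R0={e}  R1={r}  R2={b,z}
  χ = 3

Answer: 3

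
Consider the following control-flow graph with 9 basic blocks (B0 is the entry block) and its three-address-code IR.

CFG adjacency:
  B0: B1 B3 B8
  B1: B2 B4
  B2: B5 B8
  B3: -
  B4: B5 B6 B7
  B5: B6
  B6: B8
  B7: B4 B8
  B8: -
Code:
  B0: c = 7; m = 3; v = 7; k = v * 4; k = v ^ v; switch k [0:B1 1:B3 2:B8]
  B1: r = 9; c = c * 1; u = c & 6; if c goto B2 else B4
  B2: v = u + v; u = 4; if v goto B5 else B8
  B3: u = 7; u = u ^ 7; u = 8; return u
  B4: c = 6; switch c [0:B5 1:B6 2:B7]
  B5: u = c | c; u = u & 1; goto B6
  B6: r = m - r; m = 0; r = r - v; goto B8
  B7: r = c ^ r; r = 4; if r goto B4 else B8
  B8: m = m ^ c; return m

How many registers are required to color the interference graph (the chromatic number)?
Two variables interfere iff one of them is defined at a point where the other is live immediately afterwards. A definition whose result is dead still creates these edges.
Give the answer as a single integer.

Answer: 5

Analysis:
Per-block:
  B0: def={c,k,m,v} ue=∅
  B1: def={c,r,u} ue={c}
  B2: def={u,v} ue={u,v}
  B3: def={u} ue=∅
  B4: def={c} ue=∅
  B5: def={u} ue={c}
  B6: def={m,r} ue={m,r,v}
  B7: def={r} ue={c,r}
  B8: def={m} ue={c,m}

Live sets:
  B0 li=∅ lo={c,m,v}
  B1 li={c,m,v} lo={c,m,r,u,v}
  B2 li={c,m,r,u,v} lo={c,m,r,v}
  B3 li=∅ lo=∅
  B4 li={m,r,v} lo={c,m,r,v}
  B5 li={c,m,r,v} lo={c,m,r,v}
  B6 li={c,m,r,v} lo={c,m}
  B7 li={c,m,r,v} lo={c,m,r,v}
  B8 li={c,m} lo=∅

Interfere edges:
  c — {k,m,r,u,v}
  k — {c,m,v}
  m — {c,k,r,u,v}
  r — {c,m,u,v}
  u — {c,m,r,v}
  v — {c,k,m,r,u}

Registers:
  lower bound: {c,m,r,u,v} mutually conflict ⇒ χ ≥ 5
  5-colouring: r0={c}  r1={m}  r2={v}  r3={k,r}  r4={u}
  χ = 5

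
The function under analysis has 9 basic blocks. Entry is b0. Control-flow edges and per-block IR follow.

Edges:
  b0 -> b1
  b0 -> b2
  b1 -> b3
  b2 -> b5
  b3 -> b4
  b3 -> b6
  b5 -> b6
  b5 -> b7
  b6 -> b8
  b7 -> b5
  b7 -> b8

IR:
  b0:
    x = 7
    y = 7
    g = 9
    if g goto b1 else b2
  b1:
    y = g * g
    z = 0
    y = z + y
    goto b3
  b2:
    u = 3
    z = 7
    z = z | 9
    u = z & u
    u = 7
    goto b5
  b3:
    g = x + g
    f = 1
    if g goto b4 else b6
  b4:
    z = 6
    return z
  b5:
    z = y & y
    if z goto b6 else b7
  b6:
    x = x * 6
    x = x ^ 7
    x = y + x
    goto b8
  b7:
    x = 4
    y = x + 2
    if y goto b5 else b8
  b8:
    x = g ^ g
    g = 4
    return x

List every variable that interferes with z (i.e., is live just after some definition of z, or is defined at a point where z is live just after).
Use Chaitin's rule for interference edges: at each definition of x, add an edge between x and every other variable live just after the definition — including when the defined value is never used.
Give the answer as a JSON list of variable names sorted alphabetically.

Answer: ["g", "u", "x", "y"]

Derivation:
Block summaries:
  b0: {g,x,y} / ∅
  b1: {y,z} / {g}
  b2: {u,z} / ∅
  b3: {f,g} / {g,x}
  b4: {z} / ∅
  b5: {z} / {y}
  b6: {x} / {x,y}
  b7: {x,y} / ∅
  b8: {g,x} / {g}

Backward fixpoint:
  b0 li=∅ lo={g,x,y}
  b1 li={g,x} lo={g,x,y}
  b2 li={g,x,y} lo={g,x,y}
  b3 li={g,x,y} lo={g,x,y}
  b4 li=∅ lo=∅
  b5 li={g,x,y} lo={g,x,y}
  b6 li={g,x,y} lo={g}
  b7 li={g} lo={g,x,y}
  b8 li={g} lo=∅

Interference:
  f: {g,x,y}
  g: {f,u,x,y,z}
  u: {g,x,y,z}
  x: {f,g,u,y,z}
  y: {f,g,u,x,z}
  z: {g,u,x,y}

N(z) = ["g", "u", "x", "y"]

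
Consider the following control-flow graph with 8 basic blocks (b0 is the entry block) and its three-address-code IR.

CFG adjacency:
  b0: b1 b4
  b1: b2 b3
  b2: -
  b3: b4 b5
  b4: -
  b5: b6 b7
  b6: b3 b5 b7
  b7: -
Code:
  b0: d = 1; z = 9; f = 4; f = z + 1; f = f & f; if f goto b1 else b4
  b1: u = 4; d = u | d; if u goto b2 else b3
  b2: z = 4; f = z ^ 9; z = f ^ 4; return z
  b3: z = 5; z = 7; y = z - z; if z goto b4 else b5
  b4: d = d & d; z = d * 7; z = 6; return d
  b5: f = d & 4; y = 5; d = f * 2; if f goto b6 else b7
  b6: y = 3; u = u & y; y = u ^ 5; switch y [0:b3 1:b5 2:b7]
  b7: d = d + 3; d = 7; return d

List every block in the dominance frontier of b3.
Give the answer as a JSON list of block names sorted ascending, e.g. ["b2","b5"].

idom tree: b1←b0 b2←b1 b3←b1 b4←b0 b5←b3 b6←b5 b7←b5
Dom∩ at merges:
  b3: preds {b1,b6}: {b0,b1} ∩ {b0,b1,b3,b5,b6} = {b0,b1}; idom=b1
  b4: preds {b0,b3}: {b0} ∩ {b0,b1,b3} = {b0}; idom=b0
  b5: preds {b3,b6}: {b0,b1,b3} ∩ {b0,b1,b3,b5,b6} = {b0,b1,b3}; idom=b3
  b7: preds {b5,b6}: {b0,b1,b3,b5} ∩ {b0,b1,b3,b5,b6} = {b0,b1,b3,b5}; idom=b5

DF walk-up:
  b3←b1: walk · to b1
  b3←b6: walk b6→b5→b3 to b1
  b4←b0: walk · to b0
  b4←b3: walk b3→b1 to b0
  b5←b3: walk · to b3
  b5←b6: walk b6→b5 to b3
  b7←b5: walk · to b5
  b7←b6: walk b6 to b5
  b0 → ∅
  b1 → {b4}
  b2 → ∅
  b3 → {b3,b4}
  b4 → ∅
  b5 → {b3,b5}
  b6 → {b3,b5,b7}
  b7 → ∅

DF(b3) = ["b3", "b4"]

Answer: ["b3", "b4"]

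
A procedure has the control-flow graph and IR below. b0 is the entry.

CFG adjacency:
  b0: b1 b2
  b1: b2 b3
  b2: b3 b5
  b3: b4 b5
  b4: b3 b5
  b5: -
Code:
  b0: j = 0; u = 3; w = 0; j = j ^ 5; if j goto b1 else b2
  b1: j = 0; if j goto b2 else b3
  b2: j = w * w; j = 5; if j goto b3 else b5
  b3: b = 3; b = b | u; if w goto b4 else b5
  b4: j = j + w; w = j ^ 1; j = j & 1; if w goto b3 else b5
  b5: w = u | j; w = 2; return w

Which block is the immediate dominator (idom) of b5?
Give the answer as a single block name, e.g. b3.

Answer: b0

Derivation:
idom tree: b1←b0 b2←b0 b3←b0 b4←b3 b5←b0
Dom∩ at merges:
  b2: preds {b0,b1}: {b0} ∩ {b0,b1} = {b0}; idom=b0
  b3: preds {b1,b2,b4}: {b0,b1} ∩ {b0,b2} ∩ {b0,b3,b4} = {b0}; idom=b0
  b5: preds {b2,b3,b4}: {b0,b2} ∩ {b0,b3} ∩ {b0,b3,b4} = {b0}; idom=b0

idom(b5) = b0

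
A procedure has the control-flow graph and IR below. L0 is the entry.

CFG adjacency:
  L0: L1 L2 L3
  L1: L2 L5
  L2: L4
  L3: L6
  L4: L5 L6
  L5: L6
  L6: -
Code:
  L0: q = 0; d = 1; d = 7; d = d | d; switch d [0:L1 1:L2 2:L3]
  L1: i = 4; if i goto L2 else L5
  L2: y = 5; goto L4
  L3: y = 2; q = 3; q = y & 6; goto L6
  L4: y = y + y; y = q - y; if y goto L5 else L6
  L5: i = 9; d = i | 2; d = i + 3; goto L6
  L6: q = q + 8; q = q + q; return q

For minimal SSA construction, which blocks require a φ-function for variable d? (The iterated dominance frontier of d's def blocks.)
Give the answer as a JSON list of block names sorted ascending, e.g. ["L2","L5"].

Answer: ["L6"]

Analysis:
idom tree: L1←L0 L2←L0 L3←L0 L4←L2 L5←L0 L6←L0
Dom∩ at merges:
  L2: preds {L0,L1}: {L0} ∩ {L0,L1} = {L0}; idom=L0
  L5: preds {L1,L4}: {L0,L1} ∩ {L0,L2,L4} = {L0}; idom=L0
  L6: preds {L3,L4,L5}: {L0,L3} ∩ {L0,L2,L4} ∩ {L0,L5} = {L0}; idom=L0

Frontier:
  join L2 pred L0: · stop@L0
  join L2 pred L1: L1 stop@L0
  join L5 pred L1: L1 stop@L0
  join L5 pred L4: L4→L2 stop@L0
  join L6 pred L3: L3 stop@L0
  join L6 pred L4: L4→L2 stop@L0
  join L6 pred L5: L5 stop@L0
  DF(L0)=∅
  DF(L1)={L2,L5}
  DF(L2)={L5,L6}
  DF(L3)={L6}
  DF(L4)={L5,L6}
  DF(L5)={L6}
  DF(L6)=∅

φ for d: defs {L0,L5}
  DF⁺ = {L6}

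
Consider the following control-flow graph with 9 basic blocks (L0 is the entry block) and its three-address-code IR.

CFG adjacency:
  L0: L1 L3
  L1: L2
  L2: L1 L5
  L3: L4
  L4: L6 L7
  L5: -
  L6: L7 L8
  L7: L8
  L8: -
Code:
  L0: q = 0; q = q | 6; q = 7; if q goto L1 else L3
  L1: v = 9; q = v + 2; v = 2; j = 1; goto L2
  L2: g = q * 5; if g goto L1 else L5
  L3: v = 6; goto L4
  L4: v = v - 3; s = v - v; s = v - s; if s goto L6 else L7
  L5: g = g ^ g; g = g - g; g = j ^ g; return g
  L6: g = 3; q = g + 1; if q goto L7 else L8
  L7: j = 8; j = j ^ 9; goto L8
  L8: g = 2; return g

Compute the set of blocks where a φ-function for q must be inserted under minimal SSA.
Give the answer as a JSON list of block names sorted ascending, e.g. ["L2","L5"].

Answer: ["L1", "L7", "L8"]

Analysis:
idom tree: L1←L0 L2←L1 L3←L0 L4←L3 L5←L2 L6←L4 L7←L4 L8←L4
Dom at joins:
  L1: preds {L0,L2}: {L0} ∩ {L0,L1,L2} = {L0}; idom=L0
  L7: preds {L4,L6}: {L0,L3,L4} ∩ {L0,L3,L4,L6} = {L0,L3,L4}; idom=L4
  L8: preds {L6,L7}: {L0,L3,L4,L6} ∩ {L0,L3,L4,L7} = {L0,L3,L4}; idom=L4

Frontier:
  join L1 pred L0: · stop@L0
  join L1 pred L2: L2→L1 stop@L0
  join L7 pred L4: · stop@L4
  join L7 pred L6: L6 stop@L4
  join L8 pred L6: L6 stop@L4
  join L8 pred L7: L7 stop@L4
  L0: DF=∅
  L1: DF={L1}
  L2: DF={L1}
  L3: DF=∅
  L4: DF=∅
  L5: DF=∅
  L6: DF={L7,L8}
  L7: DF={L8}
  L8: DF=∅

φ for q: defs {L0,L1,L6}
  DF⁺ = {L1,L7,L8}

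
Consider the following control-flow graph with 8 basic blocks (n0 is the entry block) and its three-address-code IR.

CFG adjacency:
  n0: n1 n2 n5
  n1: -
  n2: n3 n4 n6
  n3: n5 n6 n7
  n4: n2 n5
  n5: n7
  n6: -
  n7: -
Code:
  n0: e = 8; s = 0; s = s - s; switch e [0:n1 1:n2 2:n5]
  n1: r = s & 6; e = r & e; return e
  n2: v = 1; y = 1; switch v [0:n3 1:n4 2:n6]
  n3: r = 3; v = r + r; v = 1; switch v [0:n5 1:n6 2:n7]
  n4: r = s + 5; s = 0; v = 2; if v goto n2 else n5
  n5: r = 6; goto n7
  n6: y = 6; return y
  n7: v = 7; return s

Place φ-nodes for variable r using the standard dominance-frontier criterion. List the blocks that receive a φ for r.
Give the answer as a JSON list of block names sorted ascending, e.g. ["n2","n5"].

idom tree: n1←n0 n2←n0 n3←n2 n4←n2 n5←n0 n6←n2 n7←n0
Dom∩ at merges:
  n2: preds {n0,n4}: {n0} ∩ {n0,n2,n4} = {n0}; idom=n0
  n5: preds {n0,n3,n4}: {n0} ∩ {n0,n2,n3} ∩ {n0,n2,n4} = {n0}; idom=n0
  n6: preds {n2,n3}: {n0,n2} ∩ {n0,n2,n3} = {n0,n2}; idom=n2
  n7: preds {n3,n5}: {n0,n2,n3} ∩ {n0,n5} = {n0}; idom=n0

DF derivation:
  n2←n0: walk · to n0
  n2←n4: walk n4→n2 to n0
  n5←n0: walk · to n0
  n5←n3: walk n3→n2 to n0
  n5←n4: walk n4→n2 to n0
  n6←n2: walk · to n2
  n6←n3: walk n3 to n2
  n7←n3: walk n3→n2 to n0
  n7←n5: walk n5 to n0
  n0: DF=∅
  n1: DF=∅
  n2: DF={n2,n5,n7}
  n3: DF={n5,n6,n7}
  n4: DF={n2,n5}
  n5: DF={n7}
  n6: DF=∅
  n7: DF=∅

φ for r: defs {n1,n3,n4,n5}
  DF⁺ = {n2,n5,n6,n7}

Answer: ["n2", "n5", "n6", "n7"]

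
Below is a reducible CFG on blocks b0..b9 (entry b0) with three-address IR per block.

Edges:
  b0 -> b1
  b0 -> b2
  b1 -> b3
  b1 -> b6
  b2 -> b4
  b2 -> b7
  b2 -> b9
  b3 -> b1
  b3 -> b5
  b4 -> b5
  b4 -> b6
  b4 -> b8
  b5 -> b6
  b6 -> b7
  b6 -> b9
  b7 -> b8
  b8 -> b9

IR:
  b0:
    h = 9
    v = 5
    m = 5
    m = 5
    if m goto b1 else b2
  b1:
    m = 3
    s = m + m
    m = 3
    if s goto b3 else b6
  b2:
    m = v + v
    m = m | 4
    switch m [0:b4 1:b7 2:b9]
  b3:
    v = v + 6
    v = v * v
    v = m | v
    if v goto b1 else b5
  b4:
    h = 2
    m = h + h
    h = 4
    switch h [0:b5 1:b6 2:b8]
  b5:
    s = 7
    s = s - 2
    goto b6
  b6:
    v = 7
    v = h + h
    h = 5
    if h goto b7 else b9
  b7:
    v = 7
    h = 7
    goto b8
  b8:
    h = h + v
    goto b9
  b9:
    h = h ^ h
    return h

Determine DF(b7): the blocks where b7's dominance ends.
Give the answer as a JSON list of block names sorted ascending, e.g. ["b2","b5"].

idom tree: b1←b0 b2←b0 b3←b1 b4←b2 b5←b0 b6←b0 b7←b0 b8←b0 b9←b0
Dom∩ at merges:
  b1: preds {b0,b3}: {b0} ∩ {b0,b1,b3} = {b0}; idom=b0
  b5: preds {b3,b4}: {b0,b1,b3} ∩ {b0,b2,b4} = {b0}; idom=b0
  b6: preds {b1,b4,b5}: {b0,b1} ∩ {b0,b2,b4} ∩ {b0,b5} = {b0}; idom=b0
  b7: preds {b2,b6}: {b0,b2} ∩ {b0,b6} = {b0}; idom=b0
  b8: preds {b4,b7}: {b0,b2,b4} ∩ {b0,b7} = {b0}; idom=b0
  b9: preds {b2,b6,b8}: {b0,b2} ∩ {b0,b6} ∩ {b0,b8} = {b0}; idom=b0

DF walk-up:
  join b1 pred b0: · stop@b0
  join b1 pred b3: b3→b1 stop@b0
  join b5 pred b3: b3→b1 stop@b0
  join b5 pred b4: b4→b2 stop@b0
  join b6 pred b1: b1 stop@b0
  join b6 pred b4: b4→b2 stop@b0
  join b6 pred b5: b5 stop@b0
  join b7 pred b2: b2 stop@b0
  join b7 pred b6: b6 stop@b0
  join b8 pred b4: b4→b2 stop@b0
  join b8 pred b7: b7 stop@b0
  join b9 pred b2: b2 stop@b0
  join b9 pred b6: b6 stop@b0
  join b9 pred b8: b8 stop@b0
  DF(b0)=∅
  DF(b1)={b1,b5,b6}
  DF(b2)={b5,b6,b7,b8,b9}
  DF(b3)={b1,b5}
  DF(b4)={b5,b6,b8}
  DF(b5)={b6}
  DF(b6)={b7,b9}
  DF(b7)={b8}
  DF(b8)={b9}
  DF(b9)=∅

DF(b7) = ["b8"]

Answer: ["b8"]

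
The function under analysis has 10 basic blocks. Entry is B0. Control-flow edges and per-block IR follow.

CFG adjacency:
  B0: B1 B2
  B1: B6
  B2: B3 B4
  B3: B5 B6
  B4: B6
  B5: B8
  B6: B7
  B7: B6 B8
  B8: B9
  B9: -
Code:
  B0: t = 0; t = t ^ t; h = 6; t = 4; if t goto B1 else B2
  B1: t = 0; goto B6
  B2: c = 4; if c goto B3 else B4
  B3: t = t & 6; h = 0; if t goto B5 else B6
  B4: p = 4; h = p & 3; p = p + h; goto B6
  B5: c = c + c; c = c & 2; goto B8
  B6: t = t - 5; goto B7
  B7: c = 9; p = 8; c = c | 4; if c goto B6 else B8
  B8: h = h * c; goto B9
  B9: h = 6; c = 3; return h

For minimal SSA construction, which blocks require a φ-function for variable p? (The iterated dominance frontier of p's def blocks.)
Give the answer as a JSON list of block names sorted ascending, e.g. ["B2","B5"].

Answer: ["B6", "B8"]

Working:
idom tree: B1←B0 B2←B0 B3←B2 B4←B2 B5←B3 B6←B0 B7←B6 B8←B0 B9←B8
Dom∩ at merges:
  B6: preds {B1,B3,B4,B7}: {B0,B1} ∩ {B0,B2,B3} ∩ {B0,B2,B4} ∩ {B0,B6,B7} = {B0}; idom=B0
  B8: preds {B5,B7}: {B0,B2,B3,B5} ∩ {B0,B6,B7} = {B0}; idom=B0

DF derivation:
  join B6 pred B1: B1 stop@B0
  join B6 pred B3: B3→B2 stop@B0
  join B6 pred B4: B4→B2 stop@B0
  join B6 pred B7: B7→B6 stop@B0
  join B8 pred B5: B5→B3→B2 stop@B0
  join B8 pred B7: B7→B6 stop@B0
  DF(B0)=∅
  DF(B1)={B6}
  DF(B2)={B6,B8}
  DF(B3)={B6,B8}
  DF(B4)={B6}
  DF(B5)={B8}
  DF(B6)={B6,B8}
  DF(B7)={B6,B8}
  DF(B8)=∅
  DF(B9)=∅

φ for p: defs {B4,B7}
  DF⁺ = {B6,B8}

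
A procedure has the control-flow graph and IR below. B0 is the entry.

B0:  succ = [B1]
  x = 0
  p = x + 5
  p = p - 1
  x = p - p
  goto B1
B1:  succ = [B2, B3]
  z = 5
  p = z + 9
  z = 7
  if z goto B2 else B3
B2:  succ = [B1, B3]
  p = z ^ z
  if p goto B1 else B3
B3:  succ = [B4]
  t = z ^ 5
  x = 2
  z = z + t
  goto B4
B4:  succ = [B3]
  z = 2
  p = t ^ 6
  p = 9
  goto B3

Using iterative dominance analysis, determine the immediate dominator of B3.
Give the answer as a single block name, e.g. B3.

Answer: B1

Analysis:
idom tree: B1←B0 B2←B1 B3←B1 B4←B3
Dom at joins:
  B1: preds {B0,B2}: {B0} ∩ {B0,B1,B2} = {B0}; idom=B0
  B3: preds {B1,B2,B4}: {B0,B1} ∩ {B0,B1,B2} ∩ {B0,B1,B3,B4} = {B0,B1}; idom=B1

idom(B3) = B1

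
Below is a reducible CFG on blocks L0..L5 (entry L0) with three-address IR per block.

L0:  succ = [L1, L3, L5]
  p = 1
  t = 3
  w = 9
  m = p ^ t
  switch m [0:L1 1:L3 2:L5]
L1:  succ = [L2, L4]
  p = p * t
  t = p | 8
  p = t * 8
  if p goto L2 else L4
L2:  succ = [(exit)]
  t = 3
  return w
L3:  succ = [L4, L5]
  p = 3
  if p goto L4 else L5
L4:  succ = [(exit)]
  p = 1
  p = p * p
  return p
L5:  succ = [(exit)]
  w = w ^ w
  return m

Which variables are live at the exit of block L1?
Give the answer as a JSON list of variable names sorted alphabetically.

Per-block:
  L0: def={m,p,t,w} ue=∅
  L1: def={p,t} ue={p,t}
  L2: def={t} ue={w}
  L3: def={p} ue=∅
  L4: def={p} ue=∅
  L5: def={w} ue={m,w}

Live sets:
  live L0: ∅→{m,p,t,w}
  live L1: {p,t,w}→{w}
  live L2: {w}→∅
  live L3: {m,w}→{m,w}
  live L4: ∅→∅
  live L5: {m,w}→∅

live-out(L1) = ["w"]

Answer: ["w"]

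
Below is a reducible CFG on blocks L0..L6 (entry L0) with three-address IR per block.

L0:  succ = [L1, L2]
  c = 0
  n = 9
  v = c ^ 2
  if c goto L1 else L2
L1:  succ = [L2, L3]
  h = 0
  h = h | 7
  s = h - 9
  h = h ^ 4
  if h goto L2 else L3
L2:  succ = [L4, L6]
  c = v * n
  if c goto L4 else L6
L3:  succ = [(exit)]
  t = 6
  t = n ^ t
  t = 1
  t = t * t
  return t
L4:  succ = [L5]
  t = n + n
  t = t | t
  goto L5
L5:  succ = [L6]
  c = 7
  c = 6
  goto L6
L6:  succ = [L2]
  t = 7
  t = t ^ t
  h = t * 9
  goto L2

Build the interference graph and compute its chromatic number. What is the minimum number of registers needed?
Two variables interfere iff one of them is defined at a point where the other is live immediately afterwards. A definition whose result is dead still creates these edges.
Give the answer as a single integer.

Block summaries:
  L0: {c,n,v} / ∅
  L1: {h,s} / ∅
  L2: {c} / {n,v}
  L3: {t} / {n}
  L4: {t} / {n}
  L5: {c} / ∅
  L6: {h,t} / ∅

Backward fixpoint:
  L0 li=∅ lo={n,v}
  L1 li={n,v} lo={n,v}
  L2 li={n,v} lo={n,v}
  L3 li={n} lo=∅
  L4 li={n,v} lo={n,v}
  L5 li={n,v} lo={n,v}
  L6 li={n,v} lo={n,v}

Interfere edges:
  c↔{n,v}
  h↔{n,s,v}
  n↔{c,h,s,t,v}
  s↔{h,n,v}
  t↔{n,v}
  v↔{c,h,n,s,t}

Registers:
  {h,n,s,v} pairwise interfere (4-clique) ⇒ χ ≥ 4
  assign c→r2 h→r2 n→r0 s→r3 t→r2 v→r1 — no edge inside a register ⇒ χ ≤ 4
  χ = 4

Answer: 4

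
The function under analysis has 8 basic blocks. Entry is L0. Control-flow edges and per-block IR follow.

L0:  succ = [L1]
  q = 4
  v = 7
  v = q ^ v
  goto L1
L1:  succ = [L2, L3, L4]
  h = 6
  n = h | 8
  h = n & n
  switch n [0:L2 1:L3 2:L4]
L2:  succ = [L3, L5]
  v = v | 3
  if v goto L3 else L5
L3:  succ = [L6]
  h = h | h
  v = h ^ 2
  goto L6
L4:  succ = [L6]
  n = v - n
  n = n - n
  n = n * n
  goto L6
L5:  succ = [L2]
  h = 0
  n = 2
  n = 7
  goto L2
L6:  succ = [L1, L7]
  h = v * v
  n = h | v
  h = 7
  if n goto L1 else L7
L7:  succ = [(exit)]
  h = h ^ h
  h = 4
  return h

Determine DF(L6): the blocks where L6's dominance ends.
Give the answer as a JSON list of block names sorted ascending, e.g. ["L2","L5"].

Answer: ["L1"]

Derivation:
idom tree: L1←L0 L2←L1 L3←L1 L4←L1 L5←L2 L6←L1 L7←L6
Join-block Dom:
  L1: preds {L0,L6}: {L0} ∩ {L0,L1,L6} = {L0}; idom=L0
  L2: preds {L1,L5}: {L0,L1} ∩ {L0,L1,L2,L5} = {L0,L1}; idom=L1
  L3: preds {L1,L2}: {L0,L1} ∩ {L0,L1,L2} = {L0,L1}; idom=L1
  L6: preds {L3,L4}: {L0,L1,L3} ∩ {L0,L1,L4} = {L0,L1}; idom=L1

DF derivation:
  join L1 pred L0: · stop@L0
  join L1 pred L6: L6→L1 stop@L0
  join L2 pred L1: · stop@L1
  join L2 pred L5: L5→L2 stop@L1
  join L3 pred L1: · stop@L1
  join L3 pred L2: L2 stop@L1
  join L6 pred L3: L3 stop@L1
  join L6 pred L4: L4 stop@L1
  DF(L0)=∅
  DF(L1)={L1}
  DF(L2)={L2,L3}
  DF(L3)={L6}
  DF(L4)={L6}
  DF(L5)={L2}
  DF(L6)={L1}
  DF(L7)=∅

DF(L6) = ["L1"]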